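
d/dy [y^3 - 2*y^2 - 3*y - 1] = 3*y^2 - 4*y - 3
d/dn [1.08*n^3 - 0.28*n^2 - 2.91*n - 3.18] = 3.24*n^2 - 0.56*n - 2.91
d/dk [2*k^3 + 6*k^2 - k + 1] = 6*k^2 + 12*k - 1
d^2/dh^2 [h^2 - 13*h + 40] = 2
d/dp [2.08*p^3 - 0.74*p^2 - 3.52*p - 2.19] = 6.24*p^2 - 1.48*p - 3.52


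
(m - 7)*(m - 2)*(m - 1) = m^3 - 10*m^2 + 23*m - 14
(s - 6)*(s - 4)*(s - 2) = s^3 - 12*s^2 + 44*s - 48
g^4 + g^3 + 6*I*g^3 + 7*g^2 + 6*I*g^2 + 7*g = g*(g + 1)*(g - I)*(g + 7*I)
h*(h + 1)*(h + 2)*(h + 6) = h^4 + 9*h^3 + 20*h^2 + 12*h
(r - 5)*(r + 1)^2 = r^3 - 3*r^2 - 9*r - 5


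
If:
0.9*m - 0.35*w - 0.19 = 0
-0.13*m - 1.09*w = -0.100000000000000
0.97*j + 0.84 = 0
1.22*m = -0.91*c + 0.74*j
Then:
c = -1.02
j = -0.87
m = 0.24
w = 0.06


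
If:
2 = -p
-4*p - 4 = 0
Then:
No Solution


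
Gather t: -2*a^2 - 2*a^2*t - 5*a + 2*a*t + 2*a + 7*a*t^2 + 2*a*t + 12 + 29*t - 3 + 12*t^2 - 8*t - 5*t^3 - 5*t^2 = -2*a^2 - 3*a - 5*t^3 + t^2*(7*a + 7) + t*(-2*a^2 + 4*a + 21) + 9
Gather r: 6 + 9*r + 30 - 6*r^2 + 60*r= -6*r^2 + 69*r + 36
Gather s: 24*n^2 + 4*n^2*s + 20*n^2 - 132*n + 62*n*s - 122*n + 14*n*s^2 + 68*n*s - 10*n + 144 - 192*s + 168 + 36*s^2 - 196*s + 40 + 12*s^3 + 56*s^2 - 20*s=44*n^2 - 264*n + 12*s^3 + s^2*(14*n + 92) + s*(4*n^2 + 130*n - 408) + 352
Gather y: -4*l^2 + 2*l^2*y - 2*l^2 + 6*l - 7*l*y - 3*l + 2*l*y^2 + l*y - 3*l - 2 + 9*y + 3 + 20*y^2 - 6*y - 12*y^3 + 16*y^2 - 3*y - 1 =-6*l^2 - 12*y^3 + y^2*(2*l + 36) + y*(2*l^2 - 6*l)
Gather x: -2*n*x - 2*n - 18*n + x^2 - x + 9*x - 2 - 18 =-20*n + x^2 + x*(8 - 2*n) - 20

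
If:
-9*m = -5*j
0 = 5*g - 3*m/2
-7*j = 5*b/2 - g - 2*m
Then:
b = -103*m/25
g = 3*m/10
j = 9*m/5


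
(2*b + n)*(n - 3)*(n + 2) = 2*b*n^2 - 2*b*n - 12*b + n^3 - n^2 - 6*n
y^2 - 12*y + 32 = (y - 8)*(y - 4)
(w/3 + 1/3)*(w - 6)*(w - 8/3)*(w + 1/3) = w^4/3 - 22*w^3/9 + 43*w^2/27 + 166*w/27 + 16/9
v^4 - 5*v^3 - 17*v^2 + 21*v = v*(v - 7)*(v - 1)*(v + 3)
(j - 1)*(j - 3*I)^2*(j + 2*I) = j^4 - j^3 - 4*I*j^3 + 3*j^2 + 4*I*j^2 - 3*j - 18*I*j + 18*I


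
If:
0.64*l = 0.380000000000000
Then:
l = 0.59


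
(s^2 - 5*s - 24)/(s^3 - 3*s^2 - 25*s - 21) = (s - 8)/(s^2 - 6*s - 7)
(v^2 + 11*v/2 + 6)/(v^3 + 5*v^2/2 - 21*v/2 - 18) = 1/(v - 3)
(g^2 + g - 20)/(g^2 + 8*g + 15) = (g - 4)/(g + 3)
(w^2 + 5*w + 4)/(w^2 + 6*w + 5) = (w + 4)/(w + 5)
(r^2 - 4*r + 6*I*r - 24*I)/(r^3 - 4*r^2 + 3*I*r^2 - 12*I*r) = (r + 6*I)/(r*(r + 3*I))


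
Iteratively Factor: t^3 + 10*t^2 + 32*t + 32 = (t + 4)*(t^2 + 6*t + 8) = (t + 2)*(t + 4)*(t + 4)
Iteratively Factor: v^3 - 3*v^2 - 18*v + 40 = (v + 4)*(v^2 - 7*v + 10) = (v - 5)*(v + 4)*(v - 2)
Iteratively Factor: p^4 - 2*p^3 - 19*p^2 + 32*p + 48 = (p - 4)*(p^3 + 2*p^2 - 11*p - 12) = (p - 4)*(p - 3)*(p^2 + 5*p + 4) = (p - 4)*(p - 3)*(p + 1)*(p + 4)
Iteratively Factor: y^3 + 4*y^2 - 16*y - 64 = (y + 4)*(y^2 - 16) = (y - 4)*(y + 4)*(y + 4)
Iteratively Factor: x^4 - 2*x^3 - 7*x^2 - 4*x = (x + 1)*(x^3 - 3*x^2 - 4*x) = x*(x + 1)*(x^2 - 3*x - 4) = x*(x + 1)^2*(x - 4)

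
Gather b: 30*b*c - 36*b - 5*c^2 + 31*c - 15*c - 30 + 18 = b*(30*c - 36) - 5*c^2 + 16*c - 12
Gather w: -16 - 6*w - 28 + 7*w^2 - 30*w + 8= 7*w^2 - 36*w - 36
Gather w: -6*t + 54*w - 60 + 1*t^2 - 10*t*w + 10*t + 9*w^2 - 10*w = t^2 + 4*t + 9*w^2 + w*(44 - 10*t) - 60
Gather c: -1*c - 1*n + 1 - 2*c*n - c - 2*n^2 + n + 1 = c*(-2*n - 2) - 2*n^2 + 2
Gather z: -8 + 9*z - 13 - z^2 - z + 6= -z^2 + 8*z - 15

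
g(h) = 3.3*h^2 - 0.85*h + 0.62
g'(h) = 6.6*h - 0.85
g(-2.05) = 16.23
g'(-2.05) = -14.38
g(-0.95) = 4.41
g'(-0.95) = -7.12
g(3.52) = 38.52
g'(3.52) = 22.38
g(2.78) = 23.76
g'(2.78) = 17.50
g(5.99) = 113.93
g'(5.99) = 38.68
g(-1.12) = 5.71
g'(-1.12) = -8.24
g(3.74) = 43.60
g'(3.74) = 23.83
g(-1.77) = 12.46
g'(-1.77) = -12.53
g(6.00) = 114.32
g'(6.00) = 38.75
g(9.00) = 260.27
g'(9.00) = 58.55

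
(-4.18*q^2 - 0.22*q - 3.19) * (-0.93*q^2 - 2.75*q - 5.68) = 3.8874*q^4 + 11.6996*q^3 + 27.3141*q^2 + 10.0221*q + 18.1192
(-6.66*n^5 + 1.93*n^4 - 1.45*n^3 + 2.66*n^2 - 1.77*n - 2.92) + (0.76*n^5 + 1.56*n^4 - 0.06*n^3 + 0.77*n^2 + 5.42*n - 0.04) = -5.9*n^5 + 3.49*n^4 - 1.51*n^3 + 3.43*n^2 + 3.65*n - 2.96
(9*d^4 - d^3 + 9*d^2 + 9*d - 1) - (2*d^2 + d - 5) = 9*d^4 - d^3 + 7*d^2 + 8*d + 4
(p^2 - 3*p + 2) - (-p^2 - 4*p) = 2*p^2 + p + 2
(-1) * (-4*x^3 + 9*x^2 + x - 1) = 4*x^3 - 9*x^2 - x + 1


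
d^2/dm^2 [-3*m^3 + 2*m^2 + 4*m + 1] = 4 - 18*m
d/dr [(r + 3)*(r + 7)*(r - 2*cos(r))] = (r + 3)*(r + 7)*(2*sin(r) + 1) + (r + 3)*(r - 2*cos(r)) + (r + 7)*(r - 2*cos(r))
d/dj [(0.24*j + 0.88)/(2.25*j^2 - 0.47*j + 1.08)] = (-0.54*j^2 - 3.96*j + 0.6728)/(5.0625*j^4 - 2.115*j^3 + 5.0809*j^2 - 1.0152*j + 1.1664)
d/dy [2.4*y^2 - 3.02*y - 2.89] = 4.8*y - 3.02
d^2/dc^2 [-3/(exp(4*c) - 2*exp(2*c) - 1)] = 24*(4*(1 - exp(2*c))^2*exp(2*c) + (2*exp(2*c) - 1)*(-exp(4*c) + 2*exp(2*c) + 1))*exp(2*c)/(-exp(4*c) + 2*exp(2*c) + 1)^3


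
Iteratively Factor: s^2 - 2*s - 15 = (s - 5)*(s + 3)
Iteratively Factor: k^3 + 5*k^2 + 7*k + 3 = (k + 1)*(k^2 + 4*k + 3) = (k + 1)^2*(k + 3)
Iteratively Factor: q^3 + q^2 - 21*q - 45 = (q + 3)*(q^2 - 2*q - 15) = (q + 3)^2*(q - 5)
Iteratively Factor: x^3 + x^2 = (x + 1)*(x^2) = x*(x + 1)*(x)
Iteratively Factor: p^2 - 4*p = (p - 4)*(p)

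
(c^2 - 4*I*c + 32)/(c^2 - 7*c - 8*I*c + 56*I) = (c + 4*I)/(c - 7)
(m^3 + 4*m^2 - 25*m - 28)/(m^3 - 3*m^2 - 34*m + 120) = (m^2 + 8*m + 7)/(m^2 + m - 30)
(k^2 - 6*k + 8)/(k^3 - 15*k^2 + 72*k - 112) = (k - 2)/(k^2 - 11*k + 28)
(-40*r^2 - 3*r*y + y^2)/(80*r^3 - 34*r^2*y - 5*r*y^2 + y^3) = 1/(-2*r + y)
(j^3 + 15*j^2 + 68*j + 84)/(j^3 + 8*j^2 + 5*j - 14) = (j + 6)/(j - 1)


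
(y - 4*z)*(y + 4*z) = y^2 - 16*z^2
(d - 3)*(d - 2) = d^2 - 5*d + 6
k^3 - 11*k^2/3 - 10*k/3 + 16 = (k - 3)*(k - 8/3)*(k + 2)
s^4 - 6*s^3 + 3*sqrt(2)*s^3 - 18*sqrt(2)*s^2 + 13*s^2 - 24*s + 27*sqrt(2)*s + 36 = (s - 3)^2*(s + sqrt(2))*(s + 2*sqrt(2))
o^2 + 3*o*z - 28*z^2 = (o - 4*z)*(o + 7*z)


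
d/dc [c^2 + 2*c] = 2*c + 2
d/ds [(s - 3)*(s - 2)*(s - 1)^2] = 4*s^3 - 21*s^2 + 34*s - 17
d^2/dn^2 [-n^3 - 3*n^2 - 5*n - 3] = -6*n - 6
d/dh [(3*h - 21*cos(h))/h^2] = 3*(7*h*sin(h) - h + 14*cos(h))/h^3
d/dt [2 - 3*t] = -3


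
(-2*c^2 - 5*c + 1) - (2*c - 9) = -2*c^2 - 7*c + 10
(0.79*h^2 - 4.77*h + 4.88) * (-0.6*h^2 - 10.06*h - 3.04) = -0.474*h^4 - 5.0854*h^3 + 42.6566*h^2 - 34.592*h - 14.8352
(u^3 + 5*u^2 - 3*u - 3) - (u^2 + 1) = u^3 + 4*u^2 - 3*u - 4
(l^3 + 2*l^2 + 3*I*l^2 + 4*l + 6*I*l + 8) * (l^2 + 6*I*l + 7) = l^5 + 2*l^4 + 9*I*l^4 - 7*l^3 + 18*I*l^3 - 14*l^2 + 45*I*l^2 + 28*l + 90*I*l + 56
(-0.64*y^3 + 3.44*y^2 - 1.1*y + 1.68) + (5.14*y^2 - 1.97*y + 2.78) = -0.64*y^3 + 8.58*y^2 - 3.07*y + 4.46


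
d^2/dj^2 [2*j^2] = 4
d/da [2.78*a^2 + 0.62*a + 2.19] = 5.56*a + 0.62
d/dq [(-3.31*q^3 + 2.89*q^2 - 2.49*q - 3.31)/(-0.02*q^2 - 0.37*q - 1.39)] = (0.0662*q^4 + 2.4494*q^3 + 12.6836*q^2 - 8.1666*q + 2.2364)/(0.0004*q^4 + 0.0148*q^3 + 0.1925*q^2 + 1.0286*q + 1.9321)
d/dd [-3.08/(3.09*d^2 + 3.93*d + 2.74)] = (19.0344*d + 12.1044)/(3.09*d^2 + 3.93*d + 2.74)^2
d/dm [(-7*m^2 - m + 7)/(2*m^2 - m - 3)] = (9*m^2 + 14*m + 10)/(4*m^4 - 4*m^3 - 11*m^2 + 6*m + 9)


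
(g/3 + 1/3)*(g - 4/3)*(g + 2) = g^3/3 + 5*g^2/9 - 2*g/3 - 8/9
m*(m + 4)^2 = m^3 + 8*m^2 + 16*m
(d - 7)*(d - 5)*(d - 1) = d^3 - 13*d^2 + 47*d - 35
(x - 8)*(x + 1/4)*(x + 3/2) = x^3 - 25*x^2/4 - 109*x/8 - 3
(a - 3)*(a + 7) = a^2 + 4*a - 21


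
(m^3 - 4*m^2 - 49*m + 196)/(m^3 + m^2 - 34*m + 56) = (m - 7)/(m - 2)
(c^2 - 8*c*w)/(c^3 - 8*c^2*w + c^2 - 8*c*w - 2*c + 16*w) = c/(c^2 + c - 2)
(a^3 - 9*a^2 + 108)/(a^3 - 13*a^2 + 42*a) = (a^2 - 3*a - 18)/(a*(a - 7))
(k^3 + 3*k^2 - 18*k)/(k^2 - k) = (k^2 + 3*k - 18)/(k - 1)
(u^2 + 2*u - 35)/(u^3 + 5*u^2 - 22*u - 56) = (u - 5)/(u^2 - 2*u - 8)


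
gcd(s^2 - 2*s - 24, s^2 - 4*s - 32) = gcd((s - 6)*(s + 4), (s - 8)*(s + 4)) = s + 4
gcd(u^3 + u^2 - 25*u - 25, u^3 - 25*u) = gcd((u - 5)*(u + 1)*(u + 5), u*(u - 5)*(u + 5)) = u^2 - 25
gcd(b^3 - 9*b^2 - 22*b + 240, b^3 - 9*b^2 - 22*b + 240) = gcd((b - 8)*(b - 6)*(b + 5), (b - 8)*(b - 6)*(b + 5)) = b^3 - 9*b^2 - 22*b + 240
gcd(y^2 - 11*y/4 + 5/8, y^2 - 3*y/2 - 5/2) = y - 5/2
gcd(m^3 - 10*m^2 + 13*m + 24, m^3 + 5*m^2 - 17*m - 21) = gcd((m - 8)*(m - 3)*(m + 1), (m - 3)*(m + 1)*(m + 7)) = m^2 - 2*m - 3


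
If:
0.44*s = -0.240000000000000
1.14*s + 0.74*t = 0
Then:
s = -0.55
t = 0.84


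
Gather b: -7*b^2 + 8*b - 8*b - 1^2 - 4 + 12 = 7 - 7*b^2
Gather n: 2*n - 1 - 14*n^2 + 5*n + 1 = -14*n^2 + 7*n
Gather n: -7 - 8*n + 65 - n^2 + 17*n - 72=-n^2 + 9*n - 14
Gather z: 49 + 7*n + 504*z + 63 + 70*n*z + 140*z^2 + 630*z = 7*n + 140*z^2 + z*(70*n + 1134) + 112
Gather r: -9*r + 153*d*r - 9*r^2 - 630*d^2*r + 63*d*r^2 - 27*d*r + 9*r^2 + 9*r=63*d*r^2 + r*(-630*d^2 + 126*d)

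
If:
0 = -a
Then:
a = 0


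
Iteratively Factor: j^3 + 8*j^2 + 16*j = (j + 4)*(j^2 + 4*j) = j*(j + 4)*(j + 4)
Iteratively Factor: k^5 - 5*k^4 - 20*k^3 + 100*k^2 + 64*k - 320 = (k + 4)*(k^4 - 9*k^3 + 16*k^2 + 36*k - 80) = (k + 2)*(k + 4)*(k^3 - 11*k^2 + 38*k - 40) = (k - 4)*(k + 2)*(k + 4)*(k^2 - 7*k + 10) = (k - 5)*(k - 4)*(k + 2)*(k + 4)*(k - 2)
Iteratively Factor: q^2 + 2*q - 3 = (q + 3)*(q - 1)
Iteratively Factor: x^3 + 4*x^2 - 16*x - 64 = (x + 4)*(x^2 - 16) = (x + 4)^2*(x - 4)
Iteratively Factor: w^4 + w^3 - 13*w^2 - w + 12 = (w - 1)*(w^3 + 2*w^2 - 11*w - 12) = (w - 1)*(w + 4)*(w^2 - 2*w - 3) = (w - 1)*(w + 1)*(w + 4)*(w - 3)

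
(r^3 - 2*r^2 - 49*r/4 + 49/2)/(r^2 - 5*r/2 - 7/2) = (r^2 + 3*r/2 - 7)/(r + 1)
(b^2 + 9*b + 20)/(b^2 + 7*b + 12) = (b + 5)/(b + 3)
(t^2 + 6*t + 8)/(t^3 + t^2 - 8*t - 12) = (t + 4)/(t^2 - t - 6)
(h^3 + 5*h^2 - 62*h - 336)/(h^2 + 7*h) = h - 2 - 48/h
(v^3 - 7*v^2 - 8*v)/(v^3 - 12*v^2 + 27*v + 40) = v/(v - 5)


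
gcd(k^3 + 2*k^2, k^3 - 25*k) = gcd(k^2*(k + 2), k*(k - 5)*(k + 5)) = k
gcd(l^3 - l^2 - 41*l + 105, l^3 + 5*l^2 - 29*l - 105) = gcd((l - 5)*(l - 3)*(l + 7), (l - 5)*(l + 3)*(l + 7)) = l^2 + 2*l - 35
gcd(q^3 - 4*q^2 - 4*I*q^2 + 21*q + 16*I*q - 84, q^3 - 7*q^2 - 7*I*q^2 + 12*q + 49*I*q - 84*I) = q^2 + q*(-4 - 7*I) + 28*I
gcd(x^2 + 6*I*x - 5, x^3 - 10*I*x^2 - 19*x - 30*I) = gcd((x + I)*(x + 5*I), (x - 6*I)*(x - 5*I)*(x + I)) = x + I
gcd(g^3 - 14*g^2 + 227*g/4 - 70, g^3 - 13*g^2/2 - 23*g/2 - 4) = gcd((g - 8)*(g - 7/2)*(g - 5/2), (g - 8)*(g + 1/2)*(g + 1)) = g - 8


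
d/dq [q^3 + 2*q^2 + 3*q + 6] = 3*q^2 + 4*q + 3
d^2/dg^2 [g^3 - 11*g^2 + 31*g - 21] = 6*g - 22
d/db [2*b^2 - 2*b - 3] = 4*b - 2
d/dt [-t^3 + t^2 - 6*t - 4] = -3*t^2 + 2*t - 6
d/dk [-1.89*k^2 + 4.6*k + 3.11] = 4.6 - 3.78*k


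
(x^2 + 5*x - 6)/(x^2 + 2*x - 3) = (x + 6)/(x + 3)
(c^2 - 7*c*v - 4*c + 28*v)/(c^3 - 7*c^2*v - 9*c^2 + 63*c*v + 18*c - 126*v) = (c - 4)/(c^2 - 9*c + 18)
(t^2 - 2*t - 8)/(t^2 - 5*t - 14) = (t - 4)/(t - 7)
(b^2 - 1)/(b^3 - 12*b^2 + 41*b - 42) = (b^2 - 1)/(b^3 - 12*b^2 + 41*b - 42)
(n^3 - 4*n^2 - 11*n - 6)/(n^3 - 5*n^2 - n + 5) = (n^2 - 5*n - 6)/(n^2 - 6*n + 5)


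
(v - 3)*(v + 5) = v^2 + 2*v - 15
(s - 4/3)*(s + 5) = s^2 + 11*s/3 - 20/3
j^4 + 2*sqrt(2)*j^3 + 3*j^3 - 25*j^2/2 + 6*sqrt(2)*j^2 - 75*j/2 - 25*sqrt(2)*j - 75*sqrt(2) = (j + 3)*(j - 5*sqrt(2)/2)*(j + 2*sqrt(2))*(j + 5*sqrt(2)/2)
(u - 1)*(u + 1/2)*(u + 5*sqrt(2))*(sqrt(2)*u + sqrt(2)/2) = sqrt(2)*u^4 + 10*u^3 - 3*sqrt(2)*u^2/4 - 15*u/2 - sqrt(2)*u/4 - 5/2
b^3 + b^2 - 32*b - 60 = (b - 6)*(b + 2)*(b + 5)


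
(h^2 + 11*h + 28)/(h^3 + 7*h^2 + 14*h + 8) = (h + 7)/(h^2 + 3*h + 2)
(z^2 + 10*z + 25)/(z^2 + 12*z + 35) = (z + 5)/(z + 7)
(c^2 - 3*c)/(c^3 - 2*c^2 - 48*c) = (3 - c)/(-c^2 + 2*c + 48)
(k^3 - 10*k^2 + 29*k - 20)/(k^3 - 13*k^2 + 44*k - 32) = (k - 5)/(k - 8)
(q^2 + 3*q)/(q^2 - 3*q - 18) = q/(q - 6)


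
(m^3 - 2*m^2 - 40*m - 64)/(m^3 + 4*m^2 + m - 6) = (m^2 - 4*m - 32)/(m^2 + 2*m - 3)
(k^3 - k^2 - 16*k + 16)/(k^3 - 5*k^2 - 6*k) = (-k^3 + k^2 + 16*k - 16)/(k*(-k^2 + 5*k + 6))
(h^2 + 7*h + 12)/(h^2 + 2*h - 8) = (h + 3)/(h - 2)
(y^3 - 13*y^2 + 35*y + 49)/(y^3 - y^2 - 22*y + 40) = (y^3 - 13*y^2 + 35*y + 49)/(y^3 - y^2 - 22*y + 40)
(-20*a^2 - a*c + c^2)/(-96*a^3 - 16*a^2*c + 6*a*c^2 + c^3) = (5*a - c)/(24*a^2 - 2*a*c - c^2)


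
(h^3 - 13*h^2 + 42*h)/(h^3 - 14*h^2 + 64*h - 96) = h*(h - 7)/(h^2 - 8*h + 16)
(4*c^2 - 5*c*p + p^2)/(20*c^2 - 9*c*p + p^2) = (-c + p)/(-5*c + p)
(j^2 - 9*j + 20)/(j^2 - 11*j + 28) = (j - 5)/(j - 7)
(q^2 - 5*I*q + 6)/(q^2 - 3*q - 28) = (-q^2 + 5*I*q - 6)/(-q^2 + 3*q + 28)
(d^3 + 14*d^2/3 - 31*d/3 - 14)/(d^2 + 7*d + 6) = d - 7/3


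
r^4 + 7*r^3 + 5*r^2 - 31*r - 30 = (r - 2)*(r + 1)*(r + 3)*(r + 5)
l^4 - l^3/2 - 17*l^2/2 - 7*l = l*(l - 7/2)*(l + 1)*(l + 2)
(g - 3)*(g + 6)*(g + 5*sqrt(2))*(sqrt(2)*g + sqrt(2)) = sqrt(2)*g^4 + 4*sqrt(2)*g^3 + 10*g^3 - 15*sqrt(2)*g^2 + 40*g^2 - 150*g - 18*sqrt(2)*g - 180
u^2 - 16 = (u - 4)*(u + 4)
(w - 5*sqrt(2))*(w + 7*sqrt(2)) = w^2 + 2*sqrt(2)*w - 70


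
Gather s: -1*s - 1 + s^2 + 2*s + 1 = s^2 + s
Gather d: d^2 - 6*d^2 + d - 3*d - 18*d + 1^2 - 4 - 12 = -5*d^2 - 20*d - 15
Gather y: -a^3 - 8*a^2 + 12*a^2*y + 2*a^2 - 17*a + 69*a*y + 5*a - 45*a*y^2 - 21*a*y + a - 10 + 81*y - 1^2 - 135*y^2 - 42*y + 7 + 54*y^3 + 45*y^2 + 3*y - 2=-a^3 - 6*a^2 - 11*a + 54*y^3 + y^2*(-45*a - 90) + y*(12*a^2 + 48*a + 42) - 6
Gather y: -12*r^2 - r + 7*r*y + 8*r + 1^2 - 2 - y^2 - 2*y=-12*r^2 + 7*r - y^2 + y*(7*r - 2) - 1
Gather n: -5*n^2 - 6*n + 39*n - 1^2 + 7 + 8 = -5*n^2 + 33*n + 14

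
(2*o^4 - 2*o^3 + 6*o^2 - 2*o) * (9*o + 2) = 18*o^5 - 14*o^4 + 50*o^3 - 6*o^2 - 4*o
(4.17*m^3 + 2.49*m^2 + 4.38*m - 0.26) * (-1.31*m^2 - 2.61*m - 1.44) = -5.4627*m^5 - 14.1456*m^4 - 18.2415*m^3 - 14.6768*m^2 - 5.6286*m + 0.3744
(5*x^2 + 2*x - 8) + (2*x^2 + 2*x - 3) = 7*x^2 + 4*x - 11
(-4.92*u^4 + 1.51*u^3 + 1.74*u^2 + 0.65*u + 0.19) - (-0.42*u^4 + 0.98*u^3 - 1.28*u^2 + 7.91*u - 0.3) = -4.5*u^4 + 0.53*u^3 + 3.02*u^2 - 7.26*u + 0.49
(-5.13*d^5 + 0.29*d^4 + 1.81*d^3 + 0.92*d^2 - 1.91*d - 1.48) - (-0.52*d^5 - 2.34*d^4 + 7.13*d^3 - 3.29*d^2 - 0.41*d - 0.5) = -4.61*d^5 + 2.63*d^4 - 5.32*d^3 + 4.21*d^2 - 1.5*d - 0.98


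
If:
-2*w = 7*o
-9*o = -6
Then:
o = 2/3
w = -7/3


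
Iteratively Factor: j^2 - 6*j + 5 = (j - 5)*(j - 1)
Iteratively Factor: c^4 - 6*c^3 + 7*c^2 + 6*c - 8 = (c - 4)*(c^3 - 2*c^2 - c + 2) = (c - 4)*(c - 1)*(c^2 - c - 2) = (c - 4)*(c - 2)*(c - 1)*(c + 1)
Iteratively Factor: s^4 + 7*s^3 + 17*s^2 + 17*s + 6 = (s + 1)*(s^3 + 6*s^2 + 11*s + 6) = (s + 1)^2*(s^2 + 5*s + 6) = (s + 1)^2*(s + 2)*(s + 3)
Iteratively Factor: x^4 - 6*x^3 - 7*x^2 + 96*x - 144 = (x + 4)*(x^3 - 10*x^2 + 33*x - 36) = (x - 4)*(x + 4)*(x^2 - 6*x + 9) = (x - 4)*(x - 3)*(x + 4)*(x - 3)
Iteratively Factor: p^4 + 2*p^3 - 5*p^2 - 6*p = (p + 3)*(p^3 - p^2 - 2*p) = p*(p + 3)*(p^2 - p - 2) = p*(p - 2)*(p + 3)*(p + 1)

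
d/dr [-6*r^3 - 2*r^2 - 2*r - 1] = -18*r^2 - 4*r - 2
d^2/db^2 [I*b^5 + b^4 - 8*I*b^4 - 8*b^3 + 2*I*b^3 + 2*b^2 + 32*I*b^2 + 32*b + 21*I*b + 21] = 20*I*b^3 + b^2*(12 - 96*I) + b*(-48 + 12*I) + 4 + 64*I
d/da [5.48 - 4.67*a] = -4.67000000000000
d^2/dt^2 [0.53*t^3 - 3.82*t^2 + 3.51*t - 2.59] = 3.18*t - 7.64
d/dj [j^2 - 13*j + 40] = 2*j - 13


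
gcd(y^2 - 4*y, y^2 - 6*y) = y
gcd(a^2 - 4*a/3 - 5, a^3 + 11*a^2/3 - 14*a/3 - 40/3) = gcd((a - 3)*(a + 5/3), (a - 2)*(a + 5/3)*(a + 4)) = a + 5/3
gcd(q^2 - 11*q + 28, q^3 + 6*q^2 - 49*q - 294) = q - 7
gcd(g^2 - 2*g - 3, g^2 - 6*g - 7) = g + 1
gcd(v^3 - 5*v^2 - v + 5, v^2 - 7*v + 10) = v - 5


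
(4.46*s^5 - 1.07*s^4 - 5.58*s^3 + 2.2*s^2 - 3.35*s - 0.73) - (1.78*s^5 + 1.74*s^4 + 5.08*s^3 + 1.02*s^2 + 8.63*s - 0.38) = 2.68*s^5 - 2.81*s^4 - 10.66*s^3 + 1.18*s^2 - 11.98*s - 0.35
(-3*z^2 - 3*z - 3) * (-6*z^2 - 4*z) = 18*z^4 + 30*z^3 + 30*z^2 + 12*z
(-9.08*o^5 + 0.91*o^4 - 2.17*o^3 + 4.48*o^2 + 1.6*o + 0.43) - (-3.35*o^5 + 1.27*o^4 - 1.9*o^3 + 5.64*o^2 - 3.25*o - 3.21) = -5.73*o^5 - 0.36*o^4 - 0.27*o^3 - 1.16*o^2 + 4.85*o + 3.64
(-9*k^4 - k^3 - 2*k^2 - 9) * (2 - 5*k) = 45*k^5 - 13*k^4 + 8*k^3 - 4*k^2 + 45*k - 18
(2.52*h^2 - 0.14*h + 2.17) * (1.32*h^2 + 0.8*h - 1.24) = 3.3264*h^4 + 1.8312*h^3 - 0.3724*h^2 + 1.9096*h - 2.6908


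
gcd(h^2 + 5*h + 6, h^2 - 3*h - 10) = h + 2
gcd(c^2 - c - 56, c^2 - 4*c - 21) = 1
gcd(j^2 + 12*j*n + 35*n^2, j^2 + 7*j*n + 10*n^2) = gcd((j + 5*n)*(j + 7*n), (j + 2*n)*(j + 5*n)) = j + 5*n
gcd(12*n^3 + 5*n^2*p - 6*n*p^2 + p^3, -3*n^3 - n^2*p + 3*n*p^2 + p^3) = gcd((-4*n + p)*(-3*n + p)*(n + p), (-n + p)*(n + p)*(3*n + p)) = n + p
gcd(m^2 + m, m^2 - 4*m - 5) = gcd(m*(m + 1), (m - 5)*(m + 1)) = m + 1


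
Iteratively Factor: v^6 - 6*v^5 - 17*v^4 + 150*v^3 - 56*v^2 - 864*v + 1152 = (v + 3)*(v^5 - 9*v^4 + 10*v^3 + 120*v^2 - 416*v + 384) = (v - 3)*(v + 3)*(v^4 - 6*v^3 - 8*v^2 + 96*v - 128) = (v - 3)*(v + 3)*(v + 4)*(v^3 - 10*v^2 + 32*v - 32) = (v - 3)*(v - 2)*(v + 3)*(v + 4)*(v^2 - 8*v + 16) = (v - 4)*(v - 3)*(v - 2)*(v + 3)*(v + 4)*(v - 4)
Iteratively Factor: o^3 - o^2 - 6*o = (o + 2)*(o^2 - 3*o) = (o - 3)*(o + 2)*(o)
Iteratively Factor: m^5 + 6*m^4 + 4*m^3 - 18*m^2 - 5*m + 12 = (m + 4)*(m^4 + 2*m^3 - 4*m^2 - 2*m + 3) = (m + 3)*(m + 4)*(m^3 - m^2 - m + 1) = (m - 1)*(m + 3)*(m + 4)*(m^2 - 1) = (m - 1)*(m + 1)*(m + 3)*(m + 4)*(m - 1)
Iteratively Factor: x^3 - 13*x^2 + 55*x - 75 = (x - 5)*(x^2 - 8*x + 15) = (x - 5)*(x - 3)*(x - 5)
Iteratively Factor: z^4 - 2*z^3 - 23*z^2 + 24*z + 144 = (z - 4)*(z^3 + 2*z^2 - 15*z - 36) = (z - 4)^2*(z^2 + 6*z + 9) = (z - 4)^2*(z + 3)*(z + 3)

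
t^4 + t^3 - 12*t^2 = t^2*(t - 3)*(t + 4)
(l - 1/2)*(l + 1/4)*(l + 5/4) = l^3 + l^2 - 7*l/16 - 5/32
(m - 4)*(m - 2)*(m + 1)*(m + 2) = m^4 - 3*m^3 - 8*m^2 + 12*m + 16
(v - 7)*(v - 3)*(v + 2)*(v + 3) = v^4 - 5*v^3 - 23*v^2 + 45*v + 126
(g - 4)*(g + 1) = g^2 - 3*g - 4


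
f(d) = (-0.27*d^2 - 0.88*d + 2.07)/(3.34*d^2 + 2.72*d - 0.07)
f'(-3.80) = 0.05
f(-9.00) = -0.05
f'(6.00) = -0.00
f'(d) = (-6.68*d - 2.72)*(-0.27*d^2 - 0.88*d + 2.07)/(3.34*d^2 + 2.72*d - 0.07)^2 + (-0.54*d - 0.88)/(3.34*d^2 + 2.72*d - 0.07)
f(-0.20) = -4.65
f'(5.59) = -0.00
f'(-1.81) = 0.75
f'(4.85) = -0.00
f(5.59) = -0.09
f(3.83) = -0.09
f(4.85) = -0.09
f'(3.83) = -0.01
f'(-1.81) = 0.75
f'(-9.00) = 0.00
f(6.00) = -0.09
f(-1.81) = 0.47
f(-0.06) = -9.59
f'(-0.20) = -11.80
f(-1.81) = 0.47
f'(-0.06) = -96.76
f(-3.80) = 0.04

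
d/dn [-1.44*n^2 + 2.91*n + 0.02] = 2.91 - 2.88*n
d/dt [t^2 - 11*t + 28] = 2*t - 11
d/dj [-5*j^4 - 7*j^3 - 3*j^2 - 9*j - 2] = -20*j^3 - 21*j^2 - 6*j - 9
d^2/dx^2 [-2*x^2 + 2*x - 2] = -4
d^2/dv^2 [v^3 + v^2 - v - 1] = 6*v + 2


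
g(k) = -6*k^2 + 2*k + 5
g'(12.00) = -142.00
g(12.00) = -835.00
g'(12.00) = -142.00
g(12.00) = -835.00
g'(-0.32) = 5.84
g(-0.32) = 3.75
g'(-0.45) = 7.40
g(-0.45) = 2.88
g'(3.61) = -41.32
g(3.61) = -65.97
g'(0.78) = -7.36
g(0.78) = 2.91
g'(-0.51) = 8.12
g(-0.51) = 2.42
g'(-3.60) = 45.20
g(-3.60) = -79.96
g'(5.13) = -59.56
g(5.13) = -142.64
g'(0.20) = -0.40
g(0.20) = 5.16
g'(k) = 2 - 12*k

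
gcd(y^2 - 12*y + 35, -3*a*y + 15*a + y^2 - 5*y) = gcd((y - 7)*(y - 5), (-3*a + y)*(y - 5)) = y - 5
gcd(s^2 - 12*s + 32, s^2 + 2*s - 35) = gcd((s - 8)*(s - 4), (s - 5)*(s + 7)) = 1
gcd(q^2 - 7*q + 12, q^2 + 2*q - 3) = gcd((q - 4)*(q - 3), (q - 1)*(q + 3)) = 1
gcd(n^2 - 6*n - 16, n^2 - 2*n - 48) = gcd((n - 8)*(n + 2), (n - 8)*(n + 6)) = n - 8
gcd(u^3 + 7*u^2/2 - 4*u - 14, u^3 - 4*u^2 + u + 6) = u - 2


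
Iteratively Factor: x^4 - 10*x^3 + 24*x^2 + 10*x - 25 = (x - 5)*(x^3 - 5*x^2 - x + 5) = (x - 5)*(x - 1)*(x^2 - 4*x - 5) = (x - 5)^2*(x - 1)*(x + 1)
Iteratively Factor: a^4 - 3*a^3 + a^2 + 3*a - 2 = (a + 1)*(a^3 - 4*a^2 + 5*a - 2) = (a - 2)*(a + 1)*(a^2 - 2*a + 1) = (a - 2)*(a - 1)*(a + 1)*(a - 1)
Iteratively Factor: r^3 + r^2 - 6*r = (r - 2)*(r^2 + 3*r) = (r - 2)*(r + 3)*(r)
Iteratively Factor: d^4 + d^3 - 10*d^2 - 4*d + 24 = (d - 2)*(d^3 + 3*d^2 - 4*d - 12) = (d - 2)*(d + 3)*(d^2 - 4) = (d - 2)^2*(d + 3)*(d + 2)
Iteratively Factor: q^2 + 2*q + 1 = (q + 1)*(q + 1)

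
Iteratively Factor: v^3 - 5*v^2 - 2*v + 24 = (v + 2)*(v^2 - 7*v + 12) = (v - 4)*(v + 2)*(v - 3)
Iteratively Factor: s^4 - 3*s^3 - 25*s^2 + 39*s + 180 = (s + 3)*(s^3 - 6*s^2 - 7*s + 60) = (s + 3)^2*(s^2 - 9*s + 20) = (s - 4)*(s + 3)^2*(s - 5)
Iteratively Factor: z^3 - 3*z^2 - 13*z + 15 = (z - 1)*(z^2 - 2*z - 15) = (z - 5)*(z - 1)*(z + 3)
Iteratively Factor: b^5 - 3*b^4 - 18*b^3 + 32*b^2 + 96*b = (b - 4)*(b^4 + b^3 - 14*b^2 - 24*b) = b*(b - 4)*(b^3 + b^2 - 14*b - 24) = b*(b - 4)*(b + 2)*(b^2 - b - 12) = b*(b - 4)*(b + 2)*(b + 3)*(b - 4)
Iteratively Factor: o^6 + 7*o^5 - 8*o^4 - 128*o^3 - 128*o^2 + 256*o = (o + 4)*(o^5 + 3*o^4 - 20*o^3 - 48*o^2 + 64*o) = (o + 4)^2*(o^4 - o^3 - 16*o^2 + 16*o) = (o - 4)*(o + 4)^2*(o^3 + 3*o^2 - 4*o) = (o - 4)*(o - 1)*(o + 4)^2*(o^2 + 4*o) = o*(o - 4)*(o - 1)*(o + 4)^2*(o + 4)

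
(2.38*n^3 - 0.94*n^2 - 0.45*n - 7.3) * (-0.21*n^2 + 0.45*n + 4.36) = -0.4998*n^5 + 1.2684*n^4 + 10.0483*n^3 - 2.7679*n^2 - 5.247*n - 31.828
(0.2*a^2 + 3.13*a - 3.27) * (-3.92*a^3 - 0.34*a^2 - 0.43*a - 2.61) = -0.784*a^5 - 12.3376*a^4 + 11.6682*a^3 - 0.7561*a^2 - 6.7632*a + 8.5347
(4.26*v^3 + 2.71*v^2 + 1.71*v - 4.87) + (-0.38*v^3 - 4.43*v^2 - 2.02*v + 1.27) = 3.88*v^3 - 1.72*v^2 - 0.31*v - 3.6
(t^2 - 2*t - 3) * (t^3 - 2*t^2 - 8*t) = t^5 - 4*t^4 - 7*t^3 + 22*t^2 + 24*t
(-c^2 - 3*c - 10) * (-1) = c^2 + 3*c + 10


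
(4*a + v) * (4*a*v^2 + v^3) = 16*a^2*v^2 + 8*a*v^3 + v^4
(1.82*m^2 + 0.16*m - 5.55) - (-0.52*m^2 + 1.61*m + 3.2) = 2.34*m^2 - 1.45*m - 8.75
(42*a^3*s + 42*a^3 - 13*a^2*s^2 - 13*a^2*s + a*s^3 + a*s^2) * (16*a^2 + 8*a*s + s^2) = 672*a^5*s + 672*a^5 + 128*a^4*s^2 + 128*a^4*s - 46*a^3*s^3 - 46*a^3*s^2 - 5*a^2*s^4 - 5*a^2*s^3 + a*s^5 + a*s^4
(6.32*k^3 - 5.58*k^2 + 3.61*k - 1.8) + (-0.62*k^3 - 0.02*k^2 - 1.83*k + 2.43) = 5.7*k^3 - 5.6*k^2 + 1.78*k + 0.63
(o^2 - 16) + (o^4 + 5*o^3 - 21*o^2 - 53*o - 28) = o^4 + 5*o^3 - 20*o^2 - 53*o - 44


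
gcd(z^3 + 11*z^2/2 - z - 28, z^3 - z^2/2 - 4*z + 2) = z - 2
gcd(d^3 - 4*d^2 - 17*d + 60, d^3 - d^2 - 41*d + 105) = d^2 - 8*d + 15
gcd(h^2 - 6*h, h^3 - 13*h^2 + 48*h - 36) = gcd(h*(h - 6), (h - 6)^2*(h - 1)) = h - 6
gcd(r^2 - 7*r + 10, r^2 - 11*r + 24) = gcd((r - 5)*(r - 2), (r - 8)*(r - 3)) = 1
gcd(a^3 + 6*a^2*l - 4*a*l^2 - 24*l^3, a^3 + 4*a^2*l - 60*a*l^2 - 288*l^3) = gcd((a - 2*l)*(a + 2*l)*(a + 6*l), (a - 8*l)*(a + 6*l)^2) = a + 6*l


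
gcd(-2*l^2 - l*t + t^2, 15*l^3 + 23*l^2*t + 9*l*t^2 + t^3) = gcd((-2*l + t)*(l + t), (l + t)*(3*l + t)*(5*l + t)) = l + t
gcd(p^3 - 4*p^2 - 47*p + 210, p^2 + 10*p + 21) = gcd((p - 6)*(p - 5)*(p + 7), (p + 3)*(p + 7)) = p + 7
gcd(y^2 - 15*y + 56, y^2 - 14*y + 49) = y - 7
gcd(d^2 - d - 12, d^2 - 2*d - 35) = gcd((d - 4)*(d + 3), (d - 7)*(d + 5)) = 1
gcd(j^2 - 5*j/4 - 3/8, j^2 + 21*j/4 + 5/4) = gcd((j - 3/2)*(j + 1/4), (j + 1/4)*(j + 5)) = j + 1/4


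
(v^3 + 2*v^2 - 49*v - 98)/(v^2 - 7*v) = v + 9 + 14/v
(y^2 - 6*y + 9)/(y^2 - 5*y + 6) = (y - 3)/(y - 2)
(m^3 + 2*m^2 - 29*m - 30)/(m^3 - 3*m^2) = (m^3 + 2*m^2 - 29*m - 30)/(m^2*(m - 3))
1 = 1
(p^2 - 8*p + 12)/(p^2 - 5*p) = (p^2 - 8*p + 12)/(p*(p - 5))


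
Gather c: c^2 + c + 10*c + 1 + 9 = c^2 + 11*c + 10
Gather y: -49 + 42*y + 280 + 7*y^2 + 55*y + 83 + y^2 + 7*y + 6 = 8*y^2 + 104*y + 320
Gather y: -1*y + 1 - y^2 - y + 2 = -y^2 - 2*y + 3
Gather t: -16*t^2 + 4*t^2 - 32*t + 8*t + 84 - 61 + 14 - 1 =-12*t^2 - 24*t + 36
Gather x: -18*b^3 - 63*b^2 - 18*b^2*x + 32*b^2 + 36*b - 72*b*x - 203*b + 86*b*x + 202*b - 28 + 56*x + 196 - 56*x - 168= -18*b^3 - 31*b^2 + 35*b + x*(-18*b^2 + 14*b)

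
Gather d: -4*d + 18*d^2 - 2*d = 18*d^2 - 6*d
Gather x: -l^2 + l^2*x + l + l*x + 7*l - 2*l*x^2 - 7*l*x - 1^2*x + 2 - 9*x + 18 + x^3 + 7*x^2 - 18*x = -l^2 + 8*l + x^3 + x^2*(7 - 2*l) + x*(l^2 - 6*l - 28) + 20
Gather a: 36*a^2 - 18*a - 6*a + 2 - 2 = 36*a^2 - 24*a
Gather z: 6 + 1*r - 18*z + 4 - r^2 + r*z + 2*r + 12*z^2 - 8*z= -r^2 + 3*r + 12*z^2 + z*(r - 26) + 10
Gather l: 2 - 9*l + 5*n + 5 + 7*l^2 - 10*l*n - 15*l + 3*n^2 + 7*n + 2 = 7*l^2 + l*(-10*n - 24) + 3*n^2 + 12*n + 9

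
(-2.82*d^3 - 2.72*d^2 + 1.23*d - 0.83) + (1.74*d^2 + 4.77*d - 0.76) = -2.82*d^3 - 0.98*d^2 + 6.0*d - 1.59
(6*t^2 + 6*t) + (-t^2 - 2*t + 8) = 5*t^2 + 4*t + 8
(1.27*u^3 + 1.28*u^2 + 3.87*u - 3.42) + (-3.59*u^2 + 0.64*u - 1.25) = 1.27*u^3 - 2.31*u^2 + 4.51*u - 4.67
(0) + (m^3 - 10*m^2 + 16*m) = m^3 - 10*m^2 + 16*m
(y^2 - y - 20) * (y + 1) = y^3 - 21*y - 20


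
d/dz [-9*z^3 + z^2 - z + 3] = -27*z^2 + 2*z - 1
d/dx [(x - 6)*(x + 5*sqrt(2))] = 2*x - 6 + 5*sqrt(2)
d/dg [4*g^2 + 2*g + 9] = 8*g + 2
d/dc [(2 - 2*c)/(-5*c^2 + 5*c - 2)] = 2*(-5*c^2 + 10*c - 3)/(25*c^4 - 50*c^3 + 45*c^2 - 20*c + 4)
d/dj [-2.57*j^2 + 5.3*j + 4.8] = 5.3 - 5.14*j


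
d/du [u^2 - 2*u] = 2*u - 2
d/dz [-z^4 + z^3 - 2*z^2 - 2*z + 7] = -4*z^3 + 3*z^2 - 4*z - 2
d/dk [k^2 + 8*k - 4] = 2*k + 8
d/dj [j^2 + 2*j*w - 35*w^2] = 2*j + 2*w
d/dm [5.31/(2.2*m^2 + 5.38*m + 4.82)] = (-23.364*m - 28.5678)/(2.2*m^2 + 5.38*m + 4.82)^2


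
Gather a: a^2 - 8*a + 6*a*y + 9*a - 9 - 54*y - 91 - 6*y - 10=a^2 + a*(6*y + 1) - 60*y - 110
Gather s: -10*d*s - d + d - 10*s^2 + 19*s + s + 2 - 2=-10*s^2 + s*(20 - 10*d)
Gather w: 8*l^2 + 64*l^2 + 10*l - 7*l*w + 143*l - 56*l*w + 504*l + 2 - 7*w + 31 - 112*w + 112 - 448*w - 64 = 72*l^2 + 657*l + w*(-63*l - 567) + 81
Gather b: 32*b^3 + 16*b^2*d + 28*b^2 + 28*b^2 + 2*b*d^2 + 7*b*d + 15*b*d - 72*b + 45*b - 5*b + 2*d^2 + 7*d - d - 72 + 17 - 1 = 32*b^3 + b^2*(16*d + 56) + b*(2*d^2 + 22*d - 32) + 2*d^2 + 6*d - 56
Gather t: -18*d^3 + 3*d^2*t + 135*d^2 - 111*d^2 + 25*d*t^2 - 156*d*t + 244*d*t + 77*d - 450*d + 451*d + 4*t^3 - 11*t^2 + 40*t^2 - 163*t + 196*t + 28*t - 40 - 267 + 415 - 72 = -18*d^3 + 24*d^2 + 78*d + 4*t^3 + t^2*(25*d + 29) + t*(3*d^2 + 88*d + 61) + 36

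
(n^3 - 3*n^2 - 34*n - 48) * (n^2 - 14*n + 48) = n^5 - 17*n^4 + 56*n^3 + 284*n^2 - 960*n - 2304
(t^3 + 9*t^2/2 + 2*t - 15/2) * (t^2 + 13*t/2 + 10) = t^5 + 11*t^4 + 165*t^3/4 + 101*t^2/2 - 115*t/4 - 75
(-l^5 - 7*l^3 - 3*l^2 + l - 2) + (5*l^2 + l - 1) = -l^5 - 7*l^3 + 2*l^2 + 2*l - 3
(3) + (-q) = 3 - q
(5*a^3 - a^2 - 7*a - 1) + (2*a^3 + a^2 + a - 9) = 7*a^3 - 6*a - 10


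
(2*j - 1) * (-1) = 1 - 2*j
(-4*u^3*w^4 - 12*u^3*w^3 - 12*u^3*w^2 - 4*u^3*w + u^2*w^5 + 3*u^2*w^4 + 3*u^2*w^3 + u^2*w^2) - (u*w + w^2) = -4*u^3*w^4 - 12*u^3*w^3 - 12*u^3*w^2 - 4*u^3*w + u^2*w^5 + 3*u^2*w^4 + 3*u^2*w^3 + u^2*w^2 - u*w - w^2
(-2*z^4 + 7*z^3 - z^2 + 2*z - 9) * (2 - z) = 2*z^5 - 11*z^4 + 15*z^3 - 4*z^2 + 13*z - 18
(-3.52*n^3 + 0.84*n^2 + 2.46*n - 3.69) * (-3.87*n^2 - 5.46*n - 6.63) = 13.6224*n^5 + 15.9684*n^4 + 9.231*n^3 - 4.7205*n^2 + 3.8376*n + 24.4647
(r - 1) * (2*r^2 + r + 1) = 2*r^3 - r^2 - 1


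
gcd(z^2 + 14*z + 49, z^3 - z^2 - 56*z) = z + 7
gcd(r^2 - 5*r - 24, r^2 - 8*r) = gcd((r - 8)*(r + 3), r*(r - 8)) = r - 8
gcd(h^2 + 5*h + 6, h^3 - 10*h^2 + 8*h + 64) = h + 2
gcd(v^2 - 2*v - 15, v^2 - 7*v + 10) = v - 5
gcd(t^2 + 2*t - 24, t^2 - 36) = t + 6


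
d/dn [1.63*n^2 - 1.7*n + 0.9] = 3.26*n - 1.7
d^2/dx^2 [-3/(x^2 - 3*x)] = 6*(x*(x - 3) - (2*x - 3)^2)/(x^3*(x - 3)^3)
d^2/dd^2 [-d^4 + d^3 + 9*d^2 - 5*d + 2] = -12*d^2 + 6*d + 18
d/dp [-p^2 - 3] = -2*p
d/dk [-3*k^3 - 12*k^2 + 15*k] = -9*k^2 - 24*k + 15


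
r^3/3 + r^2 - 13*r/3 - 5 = (r/3 + 1/3)*(r - 3)*(r + 5)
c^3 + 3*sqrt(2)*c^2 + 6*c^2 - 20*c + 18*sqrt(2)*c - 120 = (c + 6)*(c - 2*sqrt(2))*(c + 5*sqrt(2))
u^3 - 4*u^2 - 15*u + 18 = (u - 6)*(u - 1)*(u + 3)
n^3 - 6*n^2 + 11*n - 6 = (n - 3)*(n - 2)*(n - 1)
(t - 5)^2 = t^2 - 10*t + 25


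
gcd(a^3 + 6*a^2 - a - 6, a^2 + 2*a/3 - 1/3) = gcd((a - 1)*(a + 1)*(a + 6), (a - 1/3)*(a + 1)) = a + 1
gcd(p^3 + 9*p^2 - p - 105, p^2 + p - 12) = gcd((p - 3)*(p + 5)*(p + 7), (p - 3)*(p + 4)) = p - 3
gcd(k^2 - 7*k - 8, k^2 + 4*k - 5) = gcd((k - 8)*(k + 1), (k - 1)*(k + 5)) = 1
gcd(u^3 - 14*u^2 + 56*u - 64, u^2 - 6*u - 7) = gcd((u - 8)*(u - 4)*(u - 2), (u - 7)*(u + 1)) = 1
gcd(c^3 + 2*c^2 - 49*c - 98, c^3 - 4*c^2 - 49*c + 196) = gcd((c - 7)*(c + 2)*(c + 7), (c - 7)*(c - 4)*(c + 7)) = c^2 - 49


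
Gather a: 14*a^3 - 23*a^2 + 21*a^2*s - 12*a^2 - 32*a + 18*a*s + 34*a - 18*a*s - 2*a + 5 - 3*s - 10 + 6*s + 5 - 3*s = 14*a^3 + a^2*(21*s - 35)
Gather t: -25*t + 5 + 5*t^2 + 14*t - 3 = 5*t^2 - 11*t + 2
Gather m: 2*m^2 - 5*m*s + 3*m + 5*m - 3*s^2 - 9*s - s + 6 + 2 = 2*m^2 + m*(8 - 5*s) - 3*s^2 - 10*s + 8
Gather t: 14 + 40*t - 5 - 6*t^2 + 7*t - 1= -6*t^2 + 47*t + 8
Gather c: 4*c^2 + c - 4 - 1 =4*c^2 + c - 5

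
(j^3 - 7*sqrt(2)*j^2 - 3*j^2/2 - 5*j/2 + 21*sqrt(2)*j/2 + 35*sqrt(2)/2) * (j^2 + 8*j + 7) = j^5 - 7*sqrt(2)*j^4 + 13*j^4/2 - 91*sqrt(2)*j^3/2 - 15*j^3/2 - 61*j^2/2 + 105*sqrt(2)*j^2/2 - 35*j/2 + 427*sqrt(2)*j/2 + 245*sqrt(2)/2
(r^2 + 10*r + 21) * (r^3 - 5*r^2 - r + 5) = r^5 + 5*r^4 - 30*r^3 - 110*r^2 + 29*r + 105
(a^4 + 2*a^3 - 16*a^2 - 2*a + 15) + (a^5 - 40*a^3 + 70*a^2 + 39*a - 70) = a^5 + a^4 - 38*a^3 + 54*a^2 + 37*a - 55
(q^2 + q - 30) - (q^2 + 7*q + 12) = -6*q - 42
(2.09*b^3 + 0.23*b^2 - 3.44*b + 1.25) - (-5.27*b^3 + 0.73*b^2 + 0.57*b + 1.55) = 7.36*b^3 - 0.5*b^2 - 4.01*b - 0.3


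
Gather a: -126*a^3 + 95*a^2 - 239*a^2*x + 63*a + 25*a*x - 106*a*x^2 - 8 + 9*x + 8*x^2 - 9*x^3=-126*a^3 + a^2*(95 - 239*x) + a*(-106*x^2 + 25*x + 63) - 9*x^3 + 8*x^2 + 9*x - 8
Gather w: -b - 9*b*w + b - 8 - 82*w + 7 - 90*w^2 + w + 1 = -90*w^2 + w*(-9*b - 81)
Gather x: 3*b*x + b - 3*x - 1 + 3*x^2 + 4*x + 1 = b + 3*x^2 + x*(3*b + 1)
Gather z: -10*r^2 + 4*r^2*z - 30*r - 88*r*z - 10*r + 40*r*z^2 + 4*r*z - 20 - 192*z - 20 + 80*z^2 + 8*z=-10*r^2 - 40*r + z^2*(40*r + 80) + z*(4*r^2 - 84*r - 184) - 40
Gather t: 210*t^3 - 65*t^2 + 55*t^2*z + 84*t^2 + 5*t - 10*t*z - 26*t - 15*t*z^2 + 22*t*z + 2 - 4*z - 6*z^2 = 210*t^3 + t^2*(55*z + 19) + t*(-15*z^2 + 12*z - 21) - 6*z^2 - 4*z + 2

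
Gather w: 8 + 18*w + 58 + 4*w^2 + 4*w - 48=4*w^2 + 22*w + 18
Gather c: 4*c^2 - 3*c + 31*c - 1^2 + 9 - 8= 4*c^2 + 28*c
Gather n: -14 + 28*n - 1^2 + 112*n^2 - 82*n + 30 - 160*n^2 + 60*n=-48*n^2 + 6*n + 15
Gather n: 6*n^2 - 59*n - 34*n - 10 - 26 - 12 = 6*n^2 - 93*n - 48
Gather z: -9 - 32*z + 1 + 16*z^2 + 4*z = 16*z^2 - 28*z - 8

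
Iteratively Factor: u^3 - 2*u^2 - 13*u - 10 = (u - 5)*(u^2 + 3*u + 2) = (u - 5)*(u + 2)*(u + 1)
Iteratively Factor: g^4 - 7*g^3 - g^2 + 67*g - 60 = (g - 1)*(g^3 - 6*g^2 - 7*g + 60) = (g - 4)*(g - 1)*(g^2 - 2*g - 15) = (g - 4)*(g - 1)*(g + 3)*(g - 5)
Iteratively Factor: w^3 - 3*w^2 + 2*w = (w - 2)*(w^2 - w) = (w - 2)*(w - 1)*(w)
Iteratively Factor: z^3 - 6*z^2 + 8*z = (z)*(z^2 - 6*z + 8) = z*(z - 2)*(z - 4)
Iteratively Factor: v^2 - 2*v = (v)*(v - 2)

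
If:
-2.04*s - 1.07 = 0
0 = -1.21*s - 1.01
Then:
No Solution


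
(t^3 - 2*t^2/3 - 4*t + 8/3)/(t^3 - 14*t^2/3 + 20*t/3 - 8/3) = (t + 2)/(t - 2)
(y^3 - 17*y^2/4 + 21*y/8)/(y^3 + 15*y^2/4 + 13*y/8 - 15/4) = y*(2*y - 7)/(2*y^2 + 9*y + 10)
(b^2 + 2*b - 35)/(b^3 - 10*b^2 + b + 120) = (b + 7)/(b^2 - 5*b - 24)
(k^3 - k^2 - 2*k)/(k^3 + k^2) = (k - 2)/k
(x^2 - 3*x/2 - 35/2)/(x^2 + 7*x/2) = (x - 5)/x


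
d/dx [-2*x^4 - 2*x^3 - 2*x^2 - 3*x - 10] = -8*x^3 - 6*x^2 - 4*x - 3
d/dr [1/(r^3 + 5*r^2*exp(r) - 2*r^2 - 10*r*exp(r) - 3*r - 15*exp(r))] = (-5*r^2*exp(r) - 3*r^2 + 4*r + 25*exp(r) + 3)/(-r^3 - 5*r^2*exp(r) + 2*r^2 + 10*r*exp(r) + 3*r + 15*exp(r))^2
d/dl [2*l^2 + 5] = 4*l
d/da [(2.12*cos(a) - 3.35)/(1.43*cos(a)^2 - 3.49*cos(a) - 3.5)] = (3.0316*cos(a)^2 - 9.581*cos(a) + 19.1115)*sin(a)/(2.0449*cos(a)^4 - 9.9814*cos(a)^3 + 2.1701*cos(a)^2 + 24.43*cos(a) + 12.25)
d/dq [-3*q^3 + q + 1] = 1 - 9*q^2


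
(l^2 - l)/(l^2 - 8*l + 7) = l/(l - 7)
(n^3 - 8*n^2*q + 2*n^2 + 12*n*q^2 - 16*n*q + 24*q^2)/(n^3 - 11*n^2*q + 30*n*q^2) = (-n^2 + 2*n*q - 2*n + 4*q)/(n*(-n + 5*q))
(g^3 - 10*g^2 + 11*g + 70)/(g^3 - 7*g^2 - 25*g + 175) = (g + 2)/(g + 5)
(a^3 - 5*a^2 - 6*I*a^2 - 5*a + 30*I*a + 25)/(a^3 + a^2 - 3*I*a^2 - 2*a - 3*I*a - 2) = (a^2 - 5*a*(1 + I) + 25*I)/(a^2 + a*(1 - 2*I) - 2*I)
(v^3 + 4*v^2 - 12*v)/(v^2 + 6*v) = v - 2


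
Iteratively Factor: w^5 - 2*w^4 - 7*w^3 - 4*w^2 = (w - 4)*(w^4 + 2*w^3 + w^2) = w*(w - 4)*(w^3 + 2*w^2 + w) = w*(w - 4)*(w + 1)*(w^2 + w) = w*(w - 4)*(w + 1)^2*(w)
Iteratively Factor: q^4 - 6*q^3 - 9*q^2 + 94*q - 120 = (q - 3)*(q^3 - 3*q^2 - 18*q + 40) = (q - 5)*(q - 3)*(q^2 + 2*q - 8) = (q - 5)*(q - 3)*(q + 4)*(q - 2)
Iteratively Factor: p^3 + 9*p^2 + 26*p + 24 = (p + 4)*(p^2 + 5*p + 6) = (p + 3)*(p + 4)*(p + 2)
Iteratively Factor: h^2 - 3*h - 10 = (h - 5)*(h + 2)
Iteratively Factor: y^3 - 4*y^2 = (y - 4)*(y^2) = y*(y - 4)*(y)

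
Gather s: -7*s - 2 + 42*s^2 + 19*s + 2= 42*s^2 + 12*s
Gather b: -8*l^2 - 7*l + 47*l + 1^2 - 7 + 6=-8*l^2 + 40*l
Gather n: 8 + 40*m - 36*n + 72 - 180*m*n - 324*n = 40*m + n*(-180*m - 360) + 80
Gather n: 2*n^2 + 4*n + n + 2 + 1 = 2*n^2 + 5*n + 3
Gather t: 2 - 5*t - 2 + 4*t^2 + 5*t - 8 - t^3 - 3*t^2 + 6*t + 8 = -t^3 + t^2 + 6*t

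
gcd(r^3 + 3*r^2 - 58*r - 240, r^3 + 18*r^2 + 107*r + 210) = r^2 + 11*r + 30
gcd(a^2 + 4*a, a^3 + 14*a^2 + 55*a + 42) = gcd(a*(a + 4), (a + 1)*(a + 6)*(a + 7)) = 1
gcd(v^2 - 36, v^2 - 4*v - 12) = v - 6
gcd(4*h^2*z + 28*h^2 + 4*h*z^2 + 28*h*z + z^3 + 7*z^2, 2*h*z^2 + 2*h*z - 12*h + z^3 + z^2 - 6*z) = 2*h + z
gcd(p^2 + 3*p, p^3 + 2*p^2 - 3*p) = p^2 + 3*p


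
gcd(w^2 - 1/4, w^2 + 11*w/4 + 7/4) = 1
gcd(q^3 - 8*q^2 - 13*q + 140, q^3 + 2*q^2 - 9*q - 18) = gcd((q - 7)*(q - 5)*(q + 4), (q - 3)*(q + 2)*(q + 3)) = 1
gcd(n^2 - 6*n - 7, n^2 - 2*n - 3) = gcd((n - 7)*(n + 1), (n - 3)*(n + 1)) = n + 1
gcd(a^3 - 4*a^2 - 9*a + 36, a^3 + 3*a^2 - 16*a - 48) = a^2 - a - 12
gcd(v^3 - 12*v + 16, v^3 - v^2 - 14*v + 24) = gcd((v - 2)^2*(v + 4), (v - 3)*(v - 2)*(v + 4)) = v^2 + 2*v - 8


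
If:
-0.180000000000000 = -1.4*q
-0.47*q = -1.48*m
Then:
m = 0.04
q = 0.13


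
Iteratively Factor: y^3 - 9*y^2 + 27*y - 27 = (y - 3)*(y^2 - 6*y + 9) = (y - 3)^2*(y - 3)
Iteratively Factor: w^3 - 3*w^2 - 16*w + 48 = (w + 4)*(w^2 - 7*w + 12) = (w - 3)*(w + 4)*(w - 4)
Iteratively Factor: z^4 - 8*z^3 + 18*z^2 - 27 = (z - 3)*(z^3 - 5*z^2 + 3*z + 9) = (z - 3)^2*(z^2 - 2*z - 3) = (z - 3)^2*(z + 1)*(z - 3)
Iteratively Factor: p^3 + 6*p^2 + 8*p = (p)*(p^2 + 6*p + 8) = p*(p + 2)*(p + 4)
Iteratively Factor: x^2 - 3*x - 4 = (x + 1)*(x - 4)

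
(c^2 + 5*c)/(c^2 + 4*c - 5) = c/(c - 1)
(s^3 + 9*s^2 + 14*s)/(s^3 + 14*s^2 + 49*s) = (s + 2)/(s + 7)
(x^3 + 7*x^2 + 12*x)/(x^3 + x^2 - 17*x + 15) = x*(x^2 + 7*x + 12)/(x^3 + x^2 - 17*x + 15)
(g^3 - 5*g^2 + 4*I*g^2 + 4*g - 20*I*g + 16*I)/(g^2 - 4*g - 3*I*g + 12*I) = (g^2 + g*(-1 + 4*I) - 4*I)/(g - 3*I)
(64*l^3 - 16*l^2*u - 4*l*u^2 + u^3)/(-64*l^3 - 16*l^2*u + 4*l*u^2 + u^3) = (-4*l + u)/(4*l + u)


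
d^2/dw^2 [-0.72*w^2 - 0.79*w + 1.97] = -1.44000000000000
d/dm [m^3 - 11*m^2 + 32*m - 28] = 3*m^2 - 22*m + 32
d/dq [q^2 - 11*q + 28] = 2*q - 11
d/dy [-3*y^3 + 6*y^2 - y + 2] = -9*y^2 + 12*y - 1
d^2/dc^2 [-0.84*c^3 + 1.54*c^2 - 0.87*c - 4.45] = 3.08 - 5.04*c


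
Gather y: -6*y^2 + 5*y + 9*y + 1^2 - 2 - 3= -6*y^2 + 14*y - 4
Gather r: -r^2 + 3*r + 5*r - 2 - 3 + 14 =-r^2 + 8*r + 9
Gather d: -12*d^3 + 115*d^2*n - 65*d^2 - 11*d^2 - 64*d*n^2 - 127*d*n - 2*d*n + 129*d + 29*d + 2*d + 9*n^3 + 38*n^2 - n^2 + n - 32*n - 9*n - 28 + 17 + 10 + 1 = -12*d^3 + d^2*(115*n - 76) + d*(-64*n^2 - 129*n + 160) + 9*n^3 + 37*n^2 - 40*n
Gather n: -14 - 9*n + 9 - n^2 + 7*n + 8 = -n^2 - 2*n + 3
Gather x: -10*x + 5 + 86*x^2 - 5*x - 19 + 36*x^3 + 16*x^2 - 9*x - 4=36*x^3 + 102*x^2 - 24*x - 18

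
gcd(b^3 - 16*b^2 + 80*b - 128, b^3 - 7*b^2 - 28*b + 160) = b^2 - 12*b + 32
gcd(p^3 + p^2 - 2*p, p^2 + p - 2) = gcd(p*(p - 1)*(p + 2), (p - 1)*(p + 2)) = p^2 + p - 2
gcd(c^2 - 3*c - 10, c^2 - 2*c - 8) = c + 2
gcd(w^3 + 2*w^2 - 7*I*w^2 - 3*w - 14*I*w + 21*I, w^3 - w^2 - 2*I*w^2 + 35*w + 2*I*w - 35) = w^2 + w*(-1 - 7*I) + 7*I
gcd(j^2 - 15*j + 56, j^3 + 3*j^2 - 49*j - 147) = j - 7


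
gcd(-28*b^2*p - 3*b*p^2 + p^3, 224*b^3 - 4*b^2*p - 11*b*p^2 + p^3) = -28*b^2 - 3*b*p + p^2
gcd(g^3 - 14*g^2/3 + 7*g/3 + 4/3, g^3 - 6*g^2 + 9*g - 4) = g^2 - 5*g + 4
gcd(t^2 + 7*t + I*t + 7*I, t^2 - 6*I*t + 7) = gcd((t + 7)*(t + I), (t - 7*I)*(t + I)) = t + I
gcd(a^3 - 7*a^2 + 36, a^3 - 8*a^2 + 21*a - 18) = a - 3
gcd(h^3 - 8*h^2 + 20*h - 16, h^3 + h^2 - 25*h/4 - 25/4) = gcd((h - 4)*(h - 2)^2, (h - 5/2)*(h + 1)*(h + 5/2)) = 1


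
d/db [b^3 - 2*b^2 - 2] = b*(3*b - 4)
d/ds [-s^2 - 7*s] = -2*s - 7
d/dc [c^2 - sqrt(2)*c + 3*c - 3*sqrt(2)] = 2*c - sqrt(2) + 3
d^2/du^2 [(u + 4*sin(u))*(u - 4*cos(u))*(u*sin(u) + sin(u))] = -u^3*sin(u) - u^2*sin(u) + 8*sqrt(2)*u^2*sin(2*u + pi/4) + 6*u^2*cos(u) + 6*u*sin(u) + 24*u*sin(2*u) + 8*u*cos(u) - 8*u*cos(2*u) - 36*u*cos(3*u) + 10*sin(u) - 24*sin(3*u) + 4*cos(u) - 8*cos(2*u) - 36*cos(3*u) - 4*sqrt(2)*cos(2*u + pi/4) + 4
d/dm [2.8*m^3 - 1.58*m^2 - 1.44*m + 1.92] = 8.4*m^2 - 3.16*m - 1.44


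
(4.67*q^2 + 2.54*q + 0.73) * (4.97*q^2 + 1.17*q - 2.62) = 23.2099*q^4 + 18.0877*q^3 - 5.6355*q^2 - 5.8007*q - 1.9126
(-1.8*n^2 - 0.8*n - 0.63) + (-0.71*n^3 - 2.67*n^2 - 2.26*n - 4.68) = -0.71*n^3 - 4.47*n^2 - 3.06*n - 5.31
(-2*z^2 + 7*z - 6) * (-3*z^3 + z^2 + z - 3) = 6*z^5 - 23*z^4 + 23*z^3 + 7*z^2 - 27*z + 18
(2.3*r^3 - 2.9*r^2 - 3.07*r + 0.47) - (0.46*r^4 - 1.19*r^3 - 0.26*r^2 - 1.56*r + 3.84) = -0.46*r^4 + 3.49*r^3 - 2.64*r^2 - 1.51*r - 3.37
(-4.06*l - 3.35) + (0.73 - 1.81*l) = -5.87*l - 2.62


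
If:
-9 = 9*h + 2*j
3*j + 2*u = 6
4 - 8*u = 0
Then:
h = -37/27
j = 5/3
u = 1/2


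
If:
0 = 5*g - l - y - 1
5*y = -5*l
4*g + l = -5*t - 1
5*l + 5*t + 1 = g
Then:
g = 1/5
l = 1/4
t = -41/100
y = -1/4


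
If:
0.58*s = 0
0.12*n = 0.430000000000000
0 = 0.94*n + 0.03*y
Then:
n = 3.58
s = 0.00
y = -112.28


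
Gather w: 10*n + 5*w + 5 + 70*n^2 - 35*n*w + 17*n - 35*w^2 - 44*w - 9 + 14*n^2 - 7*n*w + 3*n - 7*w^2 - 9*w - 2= 84*n^2 + 30*n - 42*w^2 + w*(-42*n - 48) - 6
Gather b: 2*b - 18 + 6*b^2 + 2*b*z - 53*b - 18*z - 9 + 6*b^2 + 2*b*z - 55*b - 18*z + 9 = 12*b^2 + b*(4*z - 106) - 36*z - 18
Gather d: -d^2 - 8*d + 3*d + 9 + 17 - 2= -d^2 - 5*d + 24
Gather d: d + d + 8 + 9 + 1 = 2*d + 18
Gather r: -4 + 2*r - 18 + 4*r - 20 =6*r - 42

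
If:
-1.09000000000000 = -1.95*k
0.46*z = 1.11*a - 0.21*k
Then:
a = 0.414414414414414*z + 0.105751905751906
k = 0.56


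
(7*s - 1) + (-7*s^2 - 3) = -7*s^2 + 7*s - 4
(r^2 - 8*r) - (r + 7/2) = r^2 - 9*r - 7/2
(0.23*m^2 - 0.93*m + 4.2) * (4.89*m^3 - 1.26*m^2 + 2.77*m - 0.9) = 1.1247*m^5 - 4.8375*m^4 + 22.3469*m^3 - 8.0751*m^2 + 12.471*m - 3.78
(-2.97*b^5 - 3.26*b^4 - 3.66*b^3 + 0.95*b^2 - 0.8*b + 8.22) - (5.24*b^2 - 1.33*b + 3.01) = -2.97*b^5 - 3.26*b^4 - 3.66*b^3 - 4.29*b^2 + 0.53*b + 5.21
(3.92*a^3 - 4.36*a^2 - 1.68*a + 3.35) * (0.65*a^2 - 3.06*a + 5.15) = 2.548*a^5 - 14.8292*a^4 + 32.4376*a^3 - 15.1357*a^2 - 18.903*a + 17.2525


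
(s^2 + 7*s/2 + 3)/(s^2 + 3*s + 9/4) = 2*(s + 2)/(2*s + 3)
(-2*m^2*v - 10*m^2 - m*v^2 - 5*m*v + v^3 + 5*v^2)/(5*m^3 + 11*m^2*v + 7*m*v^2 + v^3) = (-2*m*v - 10*m + v^2 + 5*v)/(5*m^2 + 6*m*v + v^2)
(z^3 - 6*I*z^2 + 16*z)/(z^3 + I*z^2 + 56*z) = (z^2 - 6*I*z + 16)/(z^2 + I*z + 56)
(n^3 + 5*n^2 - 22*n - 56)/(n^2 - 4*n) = n + 9 + 14/n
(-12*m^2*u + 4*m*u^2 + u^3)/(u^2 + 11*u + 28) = u*(-12*m^2 + 4*m*u + u^2)/(u^2 + 11*u + 28)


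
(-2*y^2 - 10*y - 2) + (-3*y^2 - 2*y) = -5*y^2 - 12*y - 2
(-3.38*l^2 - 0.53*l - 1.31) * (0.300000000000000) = -1.014*l^2 - 0.159*l - 0.393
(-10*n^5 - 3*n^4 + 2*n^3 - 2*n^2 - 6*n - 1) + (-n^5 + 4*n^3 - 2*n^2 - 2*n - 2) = -11*n^5 - 3*n^4 + 6*n^3 - 4*n^2 - 8*n - 3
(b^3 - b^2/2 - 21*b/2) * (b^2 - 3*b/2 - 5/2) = b^5 - 2*b^4 - 49*b^3/4 + 17*b^2 + 105*b/4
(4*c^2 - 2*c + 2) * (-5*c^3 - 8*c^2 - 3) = -20*c^5 - 22*c^4 + 6*c^3 - 28*c^2 + 6*c - 6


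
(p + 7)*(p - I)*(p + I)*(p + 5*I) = p^4 + 7*p^3 + 5*I*p^3 + p^2 + 35*I*p^2 + 7*p + 5*I*p + 35*I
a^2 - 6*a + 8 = (a - 4)*(a - 2)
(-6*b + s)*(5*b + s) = -30*b^2 - b*s + s^2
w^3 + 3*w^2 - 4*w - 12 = (w - 2)*(w + 2)*(w + 3)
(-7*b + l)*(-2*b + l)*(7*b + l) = 98*b^3 - 49*b^2*l - 2*b*l^2 + l^3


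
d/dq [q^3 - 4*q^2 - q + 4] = 3*q^2 - 8*q - 1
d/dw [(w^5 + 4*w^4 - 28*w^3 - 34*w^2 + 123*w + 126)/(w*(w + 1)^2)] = 2*(w^5 + 3*w^4 + 3*w^3 - 14*w^2 - 126*w - 63)/(w^2*(w^2 + 2*w + 1))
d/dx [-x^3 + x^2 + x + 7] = -3*x^2 + 2*x + 1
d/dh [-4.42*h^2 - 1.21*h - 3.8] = -8.84*h - 1.21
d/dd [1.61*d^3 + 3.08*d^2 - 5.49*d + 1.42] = 4.83*d^2 + 6.16*d - 5.49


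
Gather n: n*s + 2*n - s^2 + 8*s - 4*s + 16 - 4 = n*(s + 2) - s^2 + 4*s + 12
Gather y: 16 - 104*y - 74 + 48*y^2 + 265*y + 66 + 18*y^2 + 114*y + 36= 66*y^2 + 275*y + 44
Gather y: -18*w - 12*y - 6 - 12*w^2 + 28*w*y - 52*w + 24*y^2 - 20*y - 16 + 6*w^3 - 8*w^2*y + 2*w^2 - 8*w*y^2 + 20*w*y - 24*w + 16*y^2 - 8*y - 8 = 6*w^3 - 10*w^2 - 94*w + y^2*(40 - 8*w) + y*(-8*w^2 + 48*w - 40) - 30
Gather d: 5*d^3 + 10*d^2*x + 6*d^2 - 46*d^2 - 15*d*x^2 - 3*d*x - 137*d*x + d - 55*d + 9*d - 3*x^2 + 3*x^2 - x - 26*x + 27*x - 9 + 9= 5*d^3 + d^2*(10*x - 40) + d*(-15*x^2 - 140*x - 45)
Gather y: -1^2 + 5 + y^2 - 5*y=y^2 - 5*y + 4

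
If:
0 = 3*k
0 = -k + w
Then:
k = 0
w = 0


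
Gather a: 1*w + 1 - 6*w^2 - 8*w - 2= -6*w^2 - 7*w - 1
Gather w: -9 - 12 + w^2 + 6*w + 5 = w^2 + 6*w - 16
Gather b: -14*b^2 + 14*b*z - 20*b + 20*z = -14*b^2 + b*(14*z - 20) + 20*z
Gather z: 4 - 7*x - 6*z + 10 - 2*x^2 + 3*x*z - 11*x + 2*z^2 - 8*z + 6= -2*x^2 - 18*x + 2*z^2 + z*(3*x - 14) + 20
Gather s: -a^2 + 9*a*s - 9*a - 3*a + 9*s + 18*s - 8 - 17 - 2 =-a^2 - 12*a + s*(9*a + 27) - 27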